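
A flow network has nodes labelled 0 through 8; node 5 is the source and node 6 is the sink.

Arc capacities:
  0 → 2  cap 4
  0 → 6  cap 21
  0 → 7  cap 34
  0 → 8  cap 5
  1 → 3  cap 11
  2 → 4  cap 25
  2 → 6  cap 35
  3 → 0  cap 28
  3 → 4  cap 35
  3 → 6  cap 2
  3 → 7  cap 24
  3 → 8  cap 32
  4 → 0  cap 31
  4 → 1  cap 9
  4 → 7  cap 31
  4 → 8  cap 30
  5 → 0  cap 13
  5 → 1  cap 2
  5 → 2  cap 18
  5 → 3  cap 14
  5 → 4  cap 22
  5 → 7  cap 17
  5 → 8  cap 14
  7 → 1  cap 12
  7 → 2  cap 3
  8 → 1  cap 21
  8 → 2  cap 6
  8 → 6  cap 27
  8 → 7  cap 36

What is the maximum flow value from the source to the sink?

augment #1: 5→0→6 bottleneck 13, total now 13
augment #2: 5→2→6 bottleneck 18, total now 31
augment #3: 5→3→6 bottleneck 2, total now 33
augment #4: 5→8→6 bottleneck 14, total now 47
augment #5: 5→3→0→6 bottleneck 8, total now 55
augment #6: 5→3→8→6 bottleneck 4, total now 59
augment #7: 5→4→8→6 bottleneck 9, total now 68
augment #8: 5→7→2→6 bottleneck 3, total now 71
augment #9: 5→4→0→2→6 bottleneck 4, total now 75
augment #10: 5→4→8→2→6 bottleneck 6, total now 81

Maximum flow value: 81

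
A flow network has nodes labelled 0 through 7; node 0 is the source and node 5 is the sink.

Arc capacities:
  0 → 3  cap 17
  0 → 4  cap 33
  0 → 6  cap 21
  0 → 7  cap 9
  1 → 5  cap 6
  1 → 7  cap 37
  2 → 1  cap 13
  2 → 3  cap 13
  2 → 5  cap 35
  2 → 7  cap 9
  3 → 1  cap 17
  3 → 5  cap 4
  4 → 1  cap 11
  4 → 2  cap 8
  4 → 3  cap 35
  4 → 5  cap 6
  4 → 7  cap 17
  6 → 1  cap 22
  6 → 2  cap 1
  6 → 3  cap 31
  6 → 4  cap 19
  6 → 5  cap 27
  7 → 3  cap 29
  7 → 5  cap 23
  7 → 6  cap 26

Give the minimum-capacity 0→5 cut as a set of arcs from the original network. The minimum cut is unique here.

Min-cut arcs: {(1,5), (3,5), (4,2), (4,5), (6,2), (6,5), (7,5)} (total capacity 75)

augment #1: 0→3→5 push 4
augment #2: 0→4→5 push 6
augment #3: 0→6→5 push 21
augment #4: 0→7→5 push 9
augment #5: 0→3→1→5 push 6
augment #6: 0→4→2→5 push 8
augment #7: 0→4→7→5 push 14
augment #8: 0→4→7→6→5 push 3
augment #9: 0→3→1→7→6→5 push 3
augment #10: 0→3→1→7→6→2→5 push 1
max flow = 75; residual-reachable set from 0 gives S-side
cut edges (S→T): {(1,5), (3,5), (4,2), (4,5), (6,2), (6,5), (7,5)} total cap 75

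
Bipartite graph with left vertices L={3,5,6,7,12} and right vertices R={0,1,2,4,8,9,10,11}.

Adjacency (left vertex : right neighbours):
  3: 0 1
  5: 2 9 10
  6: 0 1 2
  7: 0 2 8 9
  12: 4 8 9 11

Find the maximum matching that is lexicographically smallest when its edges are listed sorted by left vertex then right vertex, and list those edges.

Lex-smallest maximum matching: {(3,0), (5,2), (6,1), (7,8), (12,4)}

|M| = 5 (so the lex-smallest maximum matching has 5 edges)
process left vertices in ascending order; for each, take the smallest-labelled available neighbour that still permits 5 edges overall, or leave it unmatched if none does
lex-smallest matching: {3-0, 5-2, 6-1, 7-8, 12-4}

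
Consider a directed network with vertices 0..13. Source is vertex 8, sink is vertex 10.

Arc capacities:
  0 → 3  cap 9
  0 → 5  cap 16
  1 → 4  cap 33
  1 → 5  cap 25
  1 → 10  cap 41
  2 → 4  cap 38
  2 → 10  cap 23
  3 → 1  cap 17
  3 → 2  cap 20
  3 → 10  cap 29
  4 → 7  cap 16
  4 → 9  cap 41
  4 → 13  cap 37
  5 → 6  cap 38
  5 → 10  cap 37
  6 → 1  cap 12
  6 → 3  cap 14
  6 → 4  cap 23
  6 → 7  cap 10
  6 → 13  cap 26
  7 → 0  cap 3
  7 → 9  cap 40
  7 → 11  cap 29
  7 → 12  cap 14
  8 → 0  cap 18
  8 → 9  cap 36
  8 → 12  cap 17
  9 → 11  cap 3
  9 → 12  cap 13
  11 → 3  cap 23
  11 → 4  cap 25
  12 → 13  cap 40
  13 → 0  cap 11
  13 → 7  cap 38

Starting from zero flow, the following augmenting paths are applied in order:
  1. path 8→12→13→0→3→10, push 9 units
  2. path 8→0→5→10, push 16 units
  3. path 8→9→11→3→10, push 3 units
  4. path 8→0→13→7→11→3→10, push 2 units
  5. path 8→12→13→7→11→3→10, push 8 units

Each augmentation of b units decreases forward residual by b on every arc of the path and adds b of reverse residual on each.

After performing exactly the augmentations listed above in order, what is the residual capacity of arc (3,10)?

Residual capacity of (3,10): 7

after path 1 (8→12→13→0→3→10, push 9): res(3,10)=20
after path 2 (8→0→5→10, push 16): res(3,10)=20
after path 3 (8→9→11→3→10, push 3): res(3,10)=17
after path 4 (8→0→13→7→11→3→10, push 2): res(3,10)=15
after path 5 (8→12→13→7→11→3→10, push 8): res(3,10)=7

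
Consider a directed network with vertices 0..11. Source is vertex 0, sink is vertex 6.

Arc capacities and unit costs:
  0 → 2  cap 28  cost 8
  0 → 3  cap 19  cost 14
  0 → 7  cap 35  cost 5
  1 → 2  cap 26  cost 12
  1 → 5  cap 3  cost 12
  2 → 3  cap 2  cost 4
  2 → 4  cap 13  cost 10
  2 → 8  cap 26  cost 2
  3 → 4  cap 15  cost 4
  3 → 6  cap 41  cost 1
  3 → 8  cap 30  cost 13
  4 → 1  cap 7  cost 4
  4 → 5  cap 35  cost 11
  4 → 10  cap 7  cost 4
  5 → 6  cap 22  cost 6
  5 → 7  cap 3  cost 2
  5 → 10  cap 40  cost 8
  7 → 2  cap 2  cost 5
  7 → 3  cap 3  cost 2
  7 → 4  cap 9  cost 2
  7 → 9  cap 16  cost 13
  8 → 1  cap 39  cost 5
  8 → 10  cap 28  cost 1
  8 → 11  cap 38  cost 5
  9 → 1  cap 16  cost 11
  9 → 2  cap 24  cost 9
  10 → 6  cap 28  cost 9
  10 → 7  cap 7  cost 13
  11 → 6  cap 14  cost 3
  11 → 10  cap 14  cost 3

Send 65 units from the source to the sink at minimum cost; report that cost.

Minimum cost for 65 units: 1284

shortest-cost path #1: 0→7→3→6 push 3 @ unit cost 8 (adds 24)
shortest-cost path #2: 0→2→3→6 push 2 @ unit cost 13 (adds 26)
shortest-cost path #3: 0→3→6 push 19 @ unit cost 15 (adds 285)
shortest-cost path #4: 0→2→8→11→6 push 14 @ unit cost 18 (adds 252)
shortest-cost path #5: 0→2→8→10→6 push 12 @ unit cost 20 (adds 240)
shortest-cost path #6: 0→7→4→10→6 push 7 @ unit cost 20 (adds 140)
shortest-cost path #7: 0→7→4→5→6 push 2 @ unit cost 24 (adds 48)
shortest-cost path #8: 0→7→2→4→5→6 push 2 @ unit cost 37 (adds 74)
shortest-cost path #9: 0→7→9→1→5→6 push 3 @ unit cost 47 (adds 141)
shortest-cost path #10: 0→7→9→2→4→5→6 push 1 @ unit cost 54 (adds 54)
total cost = 1284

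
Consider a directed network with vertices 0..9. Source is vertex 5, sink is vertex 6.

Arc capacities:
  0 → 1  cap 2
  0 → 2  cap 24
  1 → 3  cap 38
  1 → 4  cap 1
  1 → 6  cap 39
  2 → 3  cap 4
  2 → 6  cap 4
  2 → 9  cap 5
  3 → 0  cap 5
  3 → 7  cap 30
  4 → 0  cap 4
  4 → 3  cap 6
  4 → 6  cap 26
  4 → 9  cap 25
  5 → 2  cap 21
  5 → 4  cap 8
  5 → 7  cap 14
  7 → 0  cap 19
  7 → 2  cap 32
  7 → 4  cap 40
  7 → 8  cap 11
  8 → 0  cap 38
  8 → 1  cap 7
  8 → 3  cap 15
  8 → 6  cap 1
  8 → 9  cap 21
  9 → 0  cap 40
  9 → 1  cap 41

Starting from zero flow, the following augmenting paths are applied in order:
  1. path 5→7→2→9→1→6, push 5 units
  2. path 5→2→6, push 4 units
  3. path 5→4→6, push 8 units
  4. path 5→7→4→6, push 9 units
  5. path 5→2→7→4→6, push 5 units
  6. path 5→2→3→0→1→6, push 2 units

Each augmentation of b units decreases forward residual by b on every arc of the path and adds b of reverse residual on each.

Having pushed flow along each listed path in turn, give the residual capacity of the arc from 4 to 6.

after path 1 (5→7→2→9→1→6, push 5): res(4,6)=26
after path 2 (5→2→6, push 4): res(4,6)=26
after path 3 (5→4→6, push 8): res(4,6)=18
after path 4 (5→7→4→6, push 9): res(4,6)=9
after path 5 (5→2→7→4→6, push 5): res(4,6)=4
after path 6 (5→2→3→0→1→6, push 2): res(4,6)=4

Residual capacity of (4,6): 4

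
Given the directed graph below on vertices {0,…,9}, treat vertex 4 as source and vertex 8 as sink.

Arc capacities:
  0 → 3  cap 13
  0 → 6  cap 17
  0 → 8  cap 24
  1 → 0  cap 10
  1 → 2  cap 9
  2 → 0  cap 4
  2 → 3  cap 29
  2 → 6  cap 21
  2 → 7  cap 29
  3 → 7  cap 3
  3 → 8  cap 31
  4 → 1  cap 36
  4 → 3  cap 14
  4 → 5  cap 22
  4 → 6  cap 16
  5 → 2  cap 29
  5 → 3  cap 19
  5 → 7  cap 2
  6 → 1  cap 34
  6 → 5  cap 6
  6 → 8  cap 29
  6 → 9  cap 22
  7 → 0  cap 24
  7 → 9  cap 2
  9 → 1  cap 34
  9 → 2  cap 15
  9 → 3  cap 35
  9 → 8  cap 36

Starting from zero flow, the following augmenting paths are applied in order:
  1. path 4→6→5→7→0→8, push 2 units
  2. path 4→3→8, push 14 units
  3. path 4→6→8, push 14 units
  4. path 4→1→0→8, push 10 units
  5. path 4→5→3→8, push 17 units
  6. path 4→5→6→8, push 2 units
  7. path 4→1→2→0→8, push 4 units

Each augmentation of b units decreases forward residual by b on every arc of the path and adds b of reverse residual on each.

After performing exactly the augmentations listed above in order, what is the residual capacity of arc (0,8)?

Residual capacity of (0,8): 8

after path 1 (4→6→5→7→0→8, push 2): res(0,8)=22
after path 2 (4→3→8, push 14): res(0,8)=22
after path 3 (4→6→8, push 14): res(0,8)=22
after path 4 (4→1→0→8, push 10): res(0,8)=12
after path 5 (4→5→3→8, push 17): res(0,8)=12
after path 6 (4→5→6→8, push 2): res(0,8)=12
after path 7 (4→1→2→0→8, push 4): res(0,8)=8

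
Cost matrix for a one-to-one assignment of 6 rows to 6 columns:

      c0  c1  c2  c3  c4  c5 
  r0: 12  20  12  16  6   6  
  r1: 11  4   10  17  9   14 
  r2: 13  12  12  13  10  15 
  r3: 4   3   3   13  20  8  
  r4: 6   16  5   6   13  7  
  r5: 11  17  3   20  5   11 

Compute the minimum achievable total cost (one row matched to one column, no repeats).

Minimum assignment cost: 33

optimal assignment: row0→col5 (cost 6), row1→col1 (cost 4), row2→col4 (cost 10), row3→col0 (cost 4), row4→col3 (cost 6), row5→col2 (cost 3)
total = 6 + 4 + 10 + 4 + 6 + 3 = 33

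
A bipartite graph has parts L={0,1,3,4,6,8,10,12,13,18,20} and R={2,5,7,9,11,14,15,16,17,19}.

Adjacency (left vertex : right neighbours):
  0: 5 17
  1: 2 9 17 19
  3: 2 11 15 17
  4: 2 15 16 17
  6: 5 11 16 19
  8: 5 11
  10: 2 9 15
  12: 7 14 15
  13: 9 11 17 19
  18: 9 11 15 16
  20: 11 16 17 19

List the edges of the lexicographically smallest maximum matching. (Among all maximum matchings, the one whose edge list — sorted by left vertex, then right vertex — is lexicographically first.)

|M| = 9 (so the lex-smallest maximum matching has 9 edges)
process left vertices in ascending order; for each, take the smallest-labelled available neighbour that still permits 9 edges overall, or leave it unmatched if none does
lex-smallest matching: {0-5, 1-2, 3-11, 4-15, 6-16, 10-9, 12-7, 13-17, 20-19}

Lex-smallest maximum matching: {(0,5), (1,2), (3,11), (4,15), (6,16), (10,9), (12,7), (13,17), (20,19)}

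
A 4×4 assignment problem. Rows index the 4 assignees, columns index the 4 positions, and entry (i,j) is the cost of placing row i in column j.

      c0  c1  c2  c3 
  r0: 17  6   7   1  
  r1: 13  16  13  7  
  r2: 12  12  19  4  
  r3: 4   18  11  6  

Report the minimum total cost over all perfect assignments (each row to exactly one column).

optimal assignment: row0→col1 (cost 6), row1→col2 (cost 13), row2→col3 (cost 4), row3→col0 (cost 4)
total = 6 + 13 + 4 + 4 = 27

Minimum assignment cost: 27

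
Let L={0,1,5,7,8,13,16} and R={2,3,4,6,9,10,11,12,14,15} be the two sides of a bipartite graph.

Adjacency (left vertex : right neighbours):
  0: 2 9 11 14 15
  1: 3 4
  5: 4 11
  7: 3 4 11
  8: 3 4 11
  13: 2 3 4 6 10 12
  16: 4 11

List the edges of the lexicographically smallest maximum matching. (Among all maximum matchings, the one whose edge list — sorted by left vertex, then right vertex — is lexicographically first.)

Lex-smallest maximum matching: {(0,2), (1,3), (5,4), (7,11), (13,6)}

|M| = 5 (so the lex-smallest maximum matching has 5 edges)
process left vertices in ascending order; for each, take the smallest-labelled available neighbour that still permits 5 edges overall, or leave it unmatched if none does
lex-smallest matching: {0-2, 1-3, 5-4, 7-11, 13-6}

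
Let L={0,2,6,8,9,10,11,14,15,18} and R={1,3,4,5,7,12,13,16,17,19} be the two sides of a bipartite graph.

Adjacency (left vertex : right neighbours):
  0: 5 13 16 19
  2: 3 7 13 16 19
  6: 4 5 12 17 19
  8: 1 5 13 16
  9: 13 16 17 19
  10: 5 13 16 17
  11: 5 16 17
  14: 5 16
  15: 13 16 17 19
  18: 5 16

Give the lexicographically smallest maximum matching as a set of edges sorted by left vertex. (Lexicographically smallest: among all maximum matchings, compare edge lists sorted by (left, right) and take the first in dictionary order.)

|M| = 8 (so the lex-smallest maximum matching has 8 edges)
process left vertices in ascending order; for each, take the smallest-labelled available neighbour that still permits 8 edges overall, or leave it unmatched if none does
lex-smallest matching: {0-5, 2-3, 6-4, 8-1, 9-13, 10-16, 11-17, 15-19}

Lex-smallest maximum matching: {(0,5), (2,3), (6,4), (8,1), (9,13), (10,16), (11,17), (15,19)}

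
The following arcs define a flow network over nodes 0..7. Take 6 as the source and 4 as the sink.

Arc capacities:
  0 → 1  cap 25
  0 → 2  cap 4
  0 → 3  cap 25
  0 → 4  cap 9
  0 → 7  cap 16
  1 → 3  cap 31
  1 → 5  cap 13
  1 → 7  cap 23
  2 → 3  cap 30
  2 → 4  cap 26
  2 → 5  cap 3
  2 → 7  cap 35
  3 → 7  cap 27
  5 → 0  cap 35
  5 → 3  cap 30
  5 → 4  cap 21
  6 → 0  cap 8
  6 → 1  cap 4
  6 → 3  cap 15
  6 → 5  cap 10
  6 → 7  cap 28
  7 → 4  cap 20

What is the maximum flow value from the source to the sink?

Maximum flow value: 42

augment #1: 6→0→4 bottleneck 8, total now 8
augment #2: 6→5→4 bottleneck 10, total now 18
augment #3: 6→7→4 bottleneck 20, total now 38
augment #4: 6→1→5→4 bottleneck 4, total now 42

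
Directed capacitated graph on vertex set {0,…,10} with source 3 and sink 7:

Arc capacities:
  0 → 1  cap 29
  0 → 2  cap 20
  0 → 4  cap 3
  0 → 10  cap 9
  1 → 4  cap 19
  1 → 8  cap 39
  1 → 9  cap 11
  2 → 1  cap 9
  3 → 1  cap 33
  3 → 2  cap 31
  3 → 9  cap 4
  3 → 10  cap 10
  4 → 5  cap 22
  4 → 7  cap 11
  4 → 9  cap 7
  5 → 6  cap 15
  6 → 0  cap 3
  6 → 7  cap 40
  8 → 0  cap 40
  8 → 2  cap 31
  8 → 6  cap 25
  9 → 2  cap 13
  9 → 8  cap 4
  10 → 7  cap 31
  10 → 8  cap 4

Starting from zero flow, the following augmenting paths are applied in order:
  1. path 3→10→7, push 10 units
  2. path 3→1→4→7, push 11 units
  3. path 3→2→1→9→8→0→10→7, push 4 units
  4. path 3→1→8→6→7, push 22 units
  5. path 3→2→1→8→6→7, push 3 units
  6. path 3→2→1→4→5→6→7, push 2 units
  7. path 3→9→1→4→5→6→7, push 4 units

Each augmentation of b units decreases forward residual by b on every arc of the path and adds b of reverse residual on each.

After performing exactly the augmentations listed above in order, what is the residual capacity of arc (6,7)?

after path 1 (3→10→7, push 10): res(6,7)=40
after path 2 (3→1→4→7, push 11): res(6,7)=40
after path 3 (3→2→1→9→8→0→10→7, push 4): res(6,7)=40
after path 4 (3→1→8→6→7, push 22): res(6,7)=18
after path 5 (3→2→1→8→6→7, push 3): res(6,7)=15
after path 6 (3→2→1→4→5→6→7, push 2): res(6,7)=13
after path 7 (3→9→1→4→5→6→7, push 4): res(6,7)=9

Residual capacity of (6,7): 9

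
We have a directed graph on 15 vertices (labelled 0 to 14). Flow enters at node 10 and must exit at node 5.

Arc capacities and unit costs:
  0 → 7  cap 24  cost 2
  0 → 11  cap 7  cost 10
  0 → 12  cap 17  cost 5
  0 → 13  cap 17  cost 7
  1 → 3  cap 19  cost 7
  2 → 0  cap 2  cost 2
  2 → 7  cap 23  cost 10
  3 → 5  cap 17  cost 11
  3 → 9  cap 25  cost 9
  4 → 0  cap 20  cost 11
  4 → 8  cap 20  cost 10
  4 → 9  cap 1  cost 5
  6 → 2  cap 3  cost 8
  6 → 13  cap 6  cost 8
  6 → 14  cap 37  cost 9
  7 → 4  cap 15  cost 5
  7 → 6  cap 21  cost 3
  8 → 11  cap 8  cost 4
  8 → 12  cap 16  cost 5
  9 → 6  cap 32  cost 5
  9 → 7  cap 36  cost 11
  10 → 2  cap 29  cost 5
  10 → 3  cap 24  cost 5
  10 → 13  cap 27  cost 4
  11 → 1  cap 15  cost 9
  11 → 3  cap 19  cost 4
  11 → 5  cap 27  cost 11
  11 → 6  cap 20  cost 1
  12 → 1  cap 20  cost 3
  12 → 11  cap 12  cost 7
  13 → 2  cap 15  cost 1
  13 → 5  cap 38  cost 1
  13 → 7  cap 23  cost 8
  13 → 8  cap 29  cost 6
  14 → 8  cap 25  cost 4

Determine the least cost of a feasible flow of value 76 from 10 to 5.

shortest-cost path #1: 10→13→5 push 27 @ unit cost 5 (adds 135)
shortest-cost path #2: 10→2→0→13→5 push 2 @ unit cost 15 (adds 30)
shortest-cost path #3: 10→3→5 push 17 @ unit cost 16 (adds 272)
shortest-cost path #4: 10→2→7→6→13→5 push 6 @ unit cost 27 (adds 162)
shortest-cost path #5: 10→2→7→4→0→13→5 push 3 @ unit cost 39 (adds 117)
shortest-cost path #6: 10→2→7→4→8→11→5 push 8 @ unit cost 45 (adds 360)
shortest-cost path #7: 10→2→7→4→0→11→5 push 4 @ unit cost 52 (adds 208)
shortest-cost path #8: 10→2→7→6→14→8→4→0→11→5 push 2 @ unit cost 53 (adds 106)
shortest-cost path #9: 10→3→9→6→14→8→4→0→11→5 push 1 @ unit cost 54 (adds 54)
shortest-cost path #10: 10→3→9→6→14→8→12→11→5 push 6 @ unit cost 55 (adds 330)
total cost = 1774

Minimum cost for 76 units: 1774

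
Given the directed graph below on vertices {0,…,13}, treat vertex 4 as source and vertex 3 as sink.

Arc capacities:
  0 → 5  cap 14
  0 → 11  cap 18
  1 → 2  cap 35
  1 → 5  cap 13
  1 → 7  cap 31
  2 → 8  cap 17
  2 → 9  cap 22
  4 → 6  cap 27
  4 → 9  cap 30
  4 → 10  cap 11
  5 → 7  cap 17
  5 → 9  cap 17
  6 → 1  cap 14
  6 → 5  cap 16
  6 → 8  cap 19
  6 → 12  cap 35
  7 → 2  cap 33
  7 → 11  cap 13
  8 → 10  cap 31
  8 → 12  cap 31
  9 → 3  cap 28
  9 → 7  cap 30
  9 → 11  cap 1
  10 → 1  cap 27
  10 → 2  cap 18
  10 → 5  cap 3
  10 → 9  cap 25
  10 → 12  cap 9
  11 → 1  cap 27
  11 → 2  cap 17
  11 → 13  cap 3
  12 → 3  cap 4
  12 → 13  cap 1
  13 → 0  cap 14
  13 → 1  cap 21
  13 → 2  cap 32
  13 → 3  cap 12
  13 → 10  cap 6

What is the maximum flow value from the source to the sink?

augment #1: 4→9→3 bottleneck 28, total now 28
augment #2: 4→6→12→3 bottleneck 4, total now 32
augment #3: 4→6→12→13→3 bottleneck 1, total now 33
augment #4: 4→9→11→13→3 bottleneck 1, total now 34
augment #5: 4→9→7→11→13→3 bottleneck 1, total now 35
augment #6: 4→6→1→7→11→13→3 bottleneck 1, total now 36

Maximum flow value: 36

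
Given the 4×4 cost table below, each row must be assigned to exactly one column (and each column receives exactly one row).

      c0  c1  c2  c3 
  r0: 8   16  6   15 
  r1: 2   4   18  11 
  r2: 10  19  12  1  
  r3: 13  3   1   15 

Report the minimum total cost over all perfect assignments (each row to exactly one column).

optimal assignment: row0→col2 (cost 6), row1→col0 (cost 2), row2→col3 (cost 1), row3→col1 (cost 3)
total = 6 + 2 + 1 + 3 = 12

Minimum assignment cost: 12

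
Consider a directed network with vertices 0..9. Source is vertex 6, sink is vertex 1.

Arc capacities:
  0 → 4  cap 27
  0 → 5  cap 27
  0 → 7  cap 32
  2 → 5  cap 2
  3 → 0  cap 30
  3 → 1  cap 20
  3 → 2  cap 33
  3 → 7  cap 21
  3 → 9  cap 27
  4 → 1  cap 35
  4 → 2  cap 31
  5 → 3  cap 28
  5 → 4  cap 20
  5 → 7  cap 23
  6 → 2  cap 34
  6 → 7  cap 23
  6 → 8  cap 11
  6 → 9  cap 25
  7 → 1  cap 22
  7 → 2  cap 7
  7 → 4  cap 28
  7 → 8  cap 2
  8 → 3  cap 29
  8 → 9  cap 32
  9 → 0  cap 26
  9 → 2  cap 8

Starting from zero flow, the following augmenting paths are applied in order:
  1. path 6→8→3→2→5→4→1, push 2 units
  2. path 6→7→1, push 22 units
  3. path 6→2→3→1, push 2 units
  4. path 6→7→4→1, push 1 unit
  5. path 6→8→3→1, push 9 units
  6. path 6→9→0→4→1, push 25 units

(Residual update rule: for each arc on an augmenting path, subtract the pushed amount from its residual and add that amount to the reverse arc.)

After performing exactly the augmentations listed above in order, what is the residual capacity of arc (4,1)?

Residual capacity of (4,1): 7

after path 1 (6→8→3→2→5→4→1, push 2): res(4,1)=33
after path 2 (6→7→1, push 22): res(4,1)=33
after path 3 (6→2→3→1, push 2): res(4,1)=33
after path 4 (6→7→4→1, push 1): res(4,1)=32
after path 5 (6→8→3→1, push 9): res(4,1)=32
after path 6 (6→9→0→4→1, push 25): res(4,1)=7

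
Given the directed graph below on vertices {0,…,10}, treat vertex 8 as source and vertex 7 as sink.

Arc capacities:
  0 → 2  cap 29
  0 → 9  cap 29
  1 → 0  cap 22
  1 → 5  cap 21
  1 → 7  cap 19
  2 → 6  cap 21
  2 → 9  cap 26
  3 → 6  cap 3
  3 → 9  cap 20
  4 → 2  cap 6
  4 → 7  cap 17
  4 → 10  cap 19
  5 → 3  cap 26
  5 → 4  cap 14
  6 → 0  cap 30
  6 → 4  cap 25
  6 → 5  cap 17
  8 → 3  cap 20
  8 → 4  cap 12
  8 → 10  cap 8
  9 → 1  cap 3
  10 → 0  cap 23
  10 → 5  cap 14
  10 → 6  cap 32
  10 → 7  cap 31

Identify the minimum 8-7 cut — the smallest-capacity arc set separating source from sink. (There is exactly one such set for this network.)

augment #1: 8→4→7 push 12
augment #2: 8→10→7 push 8
augment #3: 8→3→6→4→7 push 3
augment #4: 8→3→9→1→7 push 3
max flow = 26; residual-reachable set from 8 gives S-side
cut edges (S→T): {(3,6), (8,4), (8,10), (9,1)} total cap 26

Min-cut arcs: {(3,6), (8,4), (8,10), (9,1)} (total capacity 26)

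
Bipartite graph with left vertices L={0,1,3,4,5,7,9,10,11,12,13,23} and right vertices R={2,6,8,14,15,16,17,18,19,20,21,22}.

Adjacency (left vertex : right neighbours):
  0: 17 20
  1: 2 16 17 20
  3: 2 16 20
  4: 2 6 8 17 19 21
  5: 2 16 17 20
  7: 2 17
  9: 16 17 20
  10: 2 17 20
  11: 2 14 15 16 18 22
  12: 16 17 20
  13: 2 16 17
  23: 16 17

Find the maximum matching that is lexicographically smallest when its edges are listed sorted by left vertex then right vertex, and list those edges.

Lex-smallest maximum matching: {(0,17), (1,2), (3,16), (4,6), (5,20), (11,14)}

|M| = 6 (so the lex-smallest maximum matching has 6 edges)
process left vertices in ascending order; for each, take the smallest-labelled available neighbour that still permits 6 edges overall, or leave it unmatched if none does
lex-smallest matching: {0-17, 1-2, 3-16, 4-6, 5-20, 11-14}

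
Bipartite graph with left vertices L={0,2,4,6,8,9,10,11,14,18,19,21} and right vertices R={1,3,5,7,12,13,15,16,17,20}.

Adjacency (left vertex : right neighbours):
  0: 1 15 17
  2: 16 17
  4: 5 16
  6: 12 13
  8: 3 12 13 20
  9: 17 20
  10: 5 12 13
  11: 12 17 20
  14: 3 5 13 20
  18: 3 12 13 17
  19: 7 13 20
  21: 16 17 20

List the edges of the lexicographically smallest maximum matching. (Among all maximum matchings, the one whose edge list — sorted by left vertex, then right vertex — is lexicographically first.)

|M| = 9 (so the lex-smallest maximum matching has 9 edges)
process left vertices in ascending order; for each, take the smallest-labelled available neighbour that still permits 9 edges overall, or leave it unmatched if none does
lex-smallest matching: {0-1, 2-16, 4-5, 6-12, 8-3, 9-17, 10-13, 11-20, 19-7}

Lex-smallest maximum matching: {(0,1), (2,16), (4,5), (6,12), (8,3), (9,17), (10,13), (11,20), (19,7)}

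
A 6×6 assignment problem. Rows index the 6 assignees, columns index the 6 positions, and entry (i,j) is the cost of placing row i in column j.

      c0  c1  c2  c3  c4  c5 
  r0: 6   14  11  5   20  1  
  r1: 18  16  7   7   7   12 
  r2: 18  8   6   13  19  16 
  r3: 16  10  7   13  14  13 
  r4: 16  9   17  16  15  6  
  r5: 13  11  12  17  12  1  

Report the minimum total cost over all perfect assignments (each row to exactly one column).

optimal assignment: row0→col0 (cost 6), row1→col4 (cost 7), row2→col2 (cost 6), row3→col3 (cost 13), row4→col1 (cost 9), row5→col5 (cost 1)
total = 6 + 7 + 6 + 13 + 9 + 1 = 42

Minimum assignment cost: 42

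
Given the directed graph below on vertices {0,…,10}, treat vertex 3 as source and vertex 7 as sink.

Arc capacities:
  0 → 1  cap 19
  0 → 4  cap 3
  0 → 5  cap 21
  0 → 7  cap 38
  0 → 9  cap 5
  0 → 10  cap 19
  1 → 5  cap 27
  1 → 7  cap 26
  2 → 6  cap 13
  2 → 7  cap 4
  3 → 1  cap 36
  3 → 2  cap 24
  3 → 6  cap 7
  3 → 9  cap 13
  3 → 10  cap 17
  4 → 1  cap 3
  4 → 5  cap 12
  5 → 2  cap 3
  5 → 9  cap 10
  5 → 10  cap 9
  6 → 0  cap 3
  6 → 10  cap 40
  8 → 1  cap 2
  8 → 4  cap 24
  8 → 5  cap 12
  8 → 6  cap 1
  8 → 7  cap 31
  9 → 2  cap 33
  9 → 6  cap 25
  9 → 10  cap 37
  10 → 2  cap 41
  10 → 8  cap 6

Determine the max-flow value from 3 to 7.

augment #1: 3→1→7 bottleneck 26, total now 26
augment #2: 3→2→7 bottleneck 4, total now 30
augment #3: 3→6→0→7 bottleneck 3, total now 33
augment #4: 3→10→8→7 bottleneck 6, total now 39

Maximum flow value: 39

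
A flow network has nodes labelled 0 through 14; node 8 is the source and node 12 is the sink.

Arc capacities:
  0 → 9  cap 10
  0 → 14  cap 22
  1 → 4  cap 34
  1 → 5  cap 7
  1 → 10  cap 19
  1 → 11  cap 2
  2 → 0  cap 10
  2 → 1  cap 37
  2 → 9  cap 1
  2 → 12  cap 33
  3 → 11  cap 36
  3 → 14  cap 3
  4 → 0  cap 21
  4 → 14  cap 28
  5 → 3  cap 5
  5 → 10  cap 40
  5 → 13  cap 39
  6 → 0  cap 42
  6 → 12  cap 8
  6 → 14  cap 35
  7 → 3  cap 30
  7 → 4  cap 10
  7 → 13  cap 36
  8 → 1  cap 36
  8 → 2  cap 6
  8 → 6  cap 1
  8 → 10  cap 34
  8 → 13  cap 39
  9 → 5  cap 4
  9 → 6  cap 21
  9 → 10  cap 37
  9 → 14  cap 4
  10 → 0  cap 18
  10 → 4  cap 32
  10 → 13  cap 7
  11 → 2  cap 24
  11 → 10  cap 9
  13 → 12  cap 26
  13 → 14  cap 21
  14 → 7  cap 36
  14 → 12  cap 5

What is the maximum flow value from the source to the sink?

augment #1: 8→2→12 bottleneck 6, total now 6
augment #2: 8→6→12 bottleneck 1, total now 7
augment #3: 8→13→12 bottleneck 26, total now 33
augment #4: 8→13→14→12 bottleneck 5, total now 38
augment #5: 8→1→11→2→12 bottleneck 2, total now 40
augment #6: 8→10→0→9→6→12 bottleneck 7, total now 47
augment #7: 8→1→5→3→11→2→12 bottleneck 5, total now 52
augment #8: 8→13→14→7→3→11→2→12 bottleneck 8, total now 60
augment #9: 8→1→4→14→7→3→11→2→12 bottleneck 9, total now 69

Maximum flow value: 69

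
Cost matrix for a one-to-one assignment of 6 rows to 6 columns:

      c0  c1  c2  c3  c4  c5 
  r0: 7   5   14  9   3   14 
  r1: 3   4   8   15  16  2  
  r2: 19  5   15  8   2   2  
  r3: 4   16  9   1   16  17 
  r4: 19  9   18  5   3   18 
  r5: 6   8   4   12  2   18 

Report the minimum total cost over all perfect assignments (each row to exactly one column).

optimal assignment: row0→col1 (cost 5), row1→col0 (cost 3), row2→col5 (cost 2), row3→col3 (cost 1), row4→col4 (cost 3), row5→col2 (cost 4)
total = 5 + 3 + 2 + 1 + 3 + 4 = 18

Minimum assignment cost: 18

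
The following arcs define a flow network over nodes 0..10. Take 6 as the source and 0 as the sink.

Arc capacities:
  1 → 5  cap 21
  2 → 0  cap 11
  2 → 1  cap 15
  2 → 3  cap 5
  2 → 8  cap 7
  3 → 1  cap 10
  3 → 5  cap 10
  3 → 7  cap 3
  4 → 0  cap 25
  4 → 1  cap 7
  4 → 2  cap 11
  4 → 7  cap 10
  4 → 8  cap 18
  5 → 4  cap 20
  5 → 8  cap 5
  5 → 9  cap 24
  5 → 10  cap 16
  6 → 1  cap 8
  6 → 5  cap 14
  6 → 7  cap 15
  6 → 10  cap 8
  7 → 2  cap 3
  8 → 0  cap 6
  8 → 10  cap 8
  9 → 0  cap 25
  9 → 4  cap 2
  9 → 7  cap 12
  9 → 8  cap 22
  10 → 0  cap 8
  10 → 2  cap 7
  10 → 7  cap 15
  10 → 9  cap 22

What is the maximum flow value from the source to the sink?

Maximum flow value: 33

augment #1: 6→10→0 bottleneck 8, total now 8
augment #2: 6→5→4→0 bottleneck 14, total now 22
augment #3: 6→7→2→0 bottleneck 3, total now 25
augment #4: 6→1→5→4→0 bottleneck 6, total now 31
augment #5: 6→1→5→8→0 bottleneck 2, total now 33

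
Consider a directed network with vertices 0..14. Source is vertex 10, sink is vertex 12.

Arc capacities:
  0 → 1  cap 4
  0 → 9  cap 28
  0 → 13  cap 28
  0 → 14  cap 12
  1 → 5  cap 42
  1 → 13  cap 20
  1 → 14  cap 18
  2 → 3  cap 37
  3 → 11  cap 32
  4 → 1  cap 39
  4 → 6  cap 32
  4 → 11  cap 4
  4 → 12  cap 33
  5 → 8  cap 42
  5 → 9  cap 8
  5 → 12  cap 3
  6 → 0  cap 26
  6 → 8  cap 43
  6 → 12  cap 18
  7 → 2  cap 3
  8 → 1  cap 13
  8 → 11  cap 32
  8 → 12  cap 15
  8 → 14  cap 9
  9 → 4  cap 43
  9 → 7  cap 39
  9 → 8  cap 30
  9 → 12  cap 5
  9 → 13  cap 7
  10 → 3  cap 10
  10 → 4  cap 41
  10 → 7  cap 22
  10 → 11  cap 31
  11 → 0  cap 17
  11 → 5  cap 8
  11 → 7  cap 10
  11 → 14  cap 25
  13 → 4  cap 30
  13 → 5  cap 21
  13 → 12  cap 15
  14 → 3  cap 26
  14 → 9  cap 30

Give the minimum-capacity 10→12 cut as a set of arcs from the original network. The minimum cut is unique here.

Min-cut arcs: {(7,2), (10,3), (10,4), (10,11)} (total capacity 85)

augment #1: 10→4→12 push 33
augment #2: 10→4→6→12 push 8
augment #3: 10→11→5→12 push 3
augment #4: 10→11→0→9→12 push 5
augment #5: 10→11→0→13→12 push 12
augment #6: 10→11→5→8→12 push 5
augment #7: 10→11→14→9→8→12 push 6
augment #8: 10→3→11→14→9→8→12 push 4
augment #9: 10→3→11→14→9→13→12 push 3
augment #10: 10→3→11→14→9→4→6→12 push 3
augment #11: 10→7→2→3→11→14→9→4→6→12 push 3
max flow = 85; residual-reachable set from 10 gives S-side
cut edges (S→T): {(7,2), (10,3), (10,4), (10,11)} total cap 85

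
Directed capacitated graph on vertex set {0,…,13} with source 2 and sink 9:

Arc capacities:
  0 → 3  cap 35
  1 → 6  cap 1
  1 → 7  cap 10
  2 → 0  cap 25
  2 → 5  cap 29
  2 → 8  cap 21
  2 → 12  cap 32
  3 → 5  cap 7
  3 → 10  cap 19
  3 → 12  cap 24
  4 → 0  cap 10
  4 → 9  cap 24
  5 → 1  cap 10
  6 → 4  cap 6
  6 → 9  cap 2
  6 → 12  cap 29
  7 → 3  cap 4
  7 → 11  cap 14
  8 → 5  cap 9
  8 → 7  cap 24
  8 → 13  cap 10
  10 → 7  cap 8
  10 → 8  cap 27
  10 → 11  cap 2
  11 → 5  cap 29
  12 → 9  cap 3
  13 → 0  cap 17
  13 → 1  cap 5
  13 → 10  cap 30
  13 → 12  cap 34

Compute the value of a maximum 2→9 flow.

Maximum flow value: 4

augment #1: 2→12→9 bottleneck 3, total now 3
augment #2: 2→5→1→6→9 bottleneck 1, total now 4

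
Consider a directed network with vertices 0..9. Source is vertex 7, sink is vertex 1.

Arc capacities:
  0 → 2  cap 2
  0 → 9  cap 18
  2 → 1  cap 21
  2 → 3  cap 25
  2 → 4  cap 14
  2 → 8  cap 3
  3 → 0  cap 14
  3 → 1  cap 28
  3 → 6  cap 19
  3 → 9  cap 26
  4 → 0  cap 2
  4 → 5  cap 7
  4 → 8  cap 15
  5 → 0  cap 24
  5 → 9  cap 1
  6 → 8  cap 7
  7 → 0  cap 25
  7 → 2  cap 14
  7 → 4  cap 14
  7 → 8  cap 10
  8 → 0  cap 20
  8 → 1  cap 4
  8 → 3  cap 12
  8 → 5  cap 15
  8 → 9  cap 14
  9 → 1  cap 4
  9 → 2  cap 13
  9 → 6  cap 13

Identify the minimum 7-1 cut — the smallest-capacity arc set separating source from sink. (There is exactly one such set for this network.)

Min-cut arcs: {(0,2), (7,2), (8,1), (8,3), (9,1), (9,2)} (total capacity 49)

augment #1: 7→2→1 push 14
augment #2: 7→8→1 push 4
augment #3: 7→0→2→1 push 2
augment #4: 7→0→9→1 push 4
augment #5: 7→8→3→1 push 6
augment #6: 7→0→9→2→1 push 5
augment #7: 7→4→8→3→1 push 6
augment #8: 7→0→9→2→3→1 push 8
max flow = 49; residual-reachable set from 7 gives S-side
cut edges (S→T): {(0,2), (7,2), (8,1), (8,3), (9,1), (9,2)} total cap 49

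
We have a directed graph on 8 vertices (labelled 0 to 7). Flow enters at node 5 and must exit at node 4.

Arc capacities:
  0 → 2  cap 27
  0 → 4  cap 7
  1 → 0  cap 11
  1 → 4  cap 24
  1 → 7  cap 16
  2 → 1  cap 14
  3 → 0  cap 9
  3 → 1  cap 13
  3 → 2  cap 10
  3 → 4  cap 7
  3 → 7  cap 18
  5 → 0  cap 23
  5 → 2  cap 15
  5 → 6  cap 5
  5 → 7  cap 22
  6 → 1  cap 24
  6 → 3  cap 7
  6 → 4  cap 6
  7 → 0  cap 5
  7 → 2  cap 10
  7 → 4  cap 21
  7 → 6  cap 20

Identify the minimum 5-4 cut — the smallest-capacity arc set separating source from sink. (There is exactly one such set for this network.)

Min-cut arcs: {(0,4), (2,1), (5,6), (5,7)} (total capacity 48)

augment #1: 5→0→4 push 7
augment #2: 5→6→4 push 5
augment #3: 5→7→4 push 21
augment #4: 5→2→1→4 push 14
augment #5: 5→7→6→4 push 1
max flow = 48; residual-reachable set from 5 gives S-side
cut edges (S→T): {(0,4), (2,1), (5,6), (5,7)} total cap 48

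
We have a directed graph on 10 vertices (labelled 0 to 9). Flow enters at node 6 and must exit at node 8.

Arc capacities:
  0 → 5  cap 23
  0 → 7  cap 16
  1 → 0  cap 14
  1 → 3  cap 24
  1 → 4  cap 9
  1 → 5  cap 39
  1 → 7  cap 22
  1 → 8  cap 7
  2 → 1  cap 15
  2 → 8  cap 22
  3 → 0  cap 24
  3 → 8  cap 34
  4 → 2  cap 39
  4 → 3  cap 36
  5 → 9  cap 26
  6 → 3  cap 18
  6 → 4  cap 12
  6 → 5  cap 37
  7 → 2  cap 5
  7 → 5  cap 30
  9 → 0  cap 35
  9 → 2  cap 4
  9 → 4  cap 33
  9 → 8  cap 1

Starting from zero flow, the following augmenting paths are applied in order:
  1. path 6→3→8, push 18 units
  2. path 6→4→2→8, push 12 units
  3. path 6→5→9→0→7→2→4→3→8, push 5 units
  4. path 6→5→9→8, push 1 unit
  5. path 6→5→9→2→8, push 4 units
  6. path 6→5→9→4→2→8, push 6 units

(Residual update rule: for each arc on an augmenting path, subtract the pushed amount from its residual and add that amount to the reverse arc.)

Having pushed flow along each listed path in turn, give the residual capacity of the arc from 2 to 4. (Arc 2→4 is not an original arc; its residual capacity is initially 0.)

after path 1 (6→3→8, push 18): res(2,4)=0
after path 2 (6→4→2→8, push 12): res(2,4)=12
after path 3 (6→5→9→0→7→2→4→3→8, push 5): res(2,4)=7
after path 4 (6→5→9→8, push 1): res(2,4)=7
after path 5 (6→5→9→2→8, push 4): res(2,4)=7
after path 6 (6→5→9→4→2→8, push 6): res(2,4)=13

Residual capacity of (2,4): 13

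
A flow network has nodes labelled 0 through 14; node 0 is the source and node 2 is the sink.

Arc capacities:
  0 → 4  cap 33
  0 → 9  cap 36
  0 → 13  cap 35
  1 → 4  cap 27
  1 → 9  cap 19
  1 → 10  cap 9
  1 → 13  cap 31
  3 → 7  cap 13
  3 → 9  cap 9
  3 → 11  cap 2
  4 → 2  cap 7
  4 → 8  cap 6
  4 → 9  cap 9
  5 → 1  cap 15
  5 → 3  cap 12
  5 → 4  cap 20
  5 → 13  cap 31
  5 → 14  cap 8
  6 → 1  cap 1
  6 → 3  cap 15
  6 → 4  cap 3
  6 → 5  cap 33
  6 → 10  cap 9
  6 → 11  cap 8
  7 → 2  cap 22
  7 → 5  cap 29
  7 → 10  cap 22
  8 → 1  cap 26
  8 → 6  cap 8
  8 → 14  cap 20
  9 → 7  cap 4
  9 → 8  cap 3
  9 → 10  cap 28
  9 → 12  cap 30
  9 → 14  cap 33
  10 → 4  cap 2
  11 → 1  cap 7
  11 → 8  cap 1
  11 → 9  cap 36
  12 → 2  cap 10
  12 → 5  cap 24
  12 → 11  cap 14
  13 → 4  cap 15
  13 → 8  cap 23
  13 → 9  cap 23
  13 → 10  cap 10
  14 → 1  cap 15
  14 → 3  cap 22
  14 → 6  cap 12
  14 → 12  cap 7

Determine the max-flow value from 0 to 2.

Maximum flow value: 34

augment #1: 0→4→2 bottleneck 7, total now 7
augment #2: 0→9→7→2 bottleneck 4, total now 11
augment #3: 0→9→12→2 bottleneck 10, total now 21
augment #4: 0→9→14→3→7→2 bottleneck 13, total now 34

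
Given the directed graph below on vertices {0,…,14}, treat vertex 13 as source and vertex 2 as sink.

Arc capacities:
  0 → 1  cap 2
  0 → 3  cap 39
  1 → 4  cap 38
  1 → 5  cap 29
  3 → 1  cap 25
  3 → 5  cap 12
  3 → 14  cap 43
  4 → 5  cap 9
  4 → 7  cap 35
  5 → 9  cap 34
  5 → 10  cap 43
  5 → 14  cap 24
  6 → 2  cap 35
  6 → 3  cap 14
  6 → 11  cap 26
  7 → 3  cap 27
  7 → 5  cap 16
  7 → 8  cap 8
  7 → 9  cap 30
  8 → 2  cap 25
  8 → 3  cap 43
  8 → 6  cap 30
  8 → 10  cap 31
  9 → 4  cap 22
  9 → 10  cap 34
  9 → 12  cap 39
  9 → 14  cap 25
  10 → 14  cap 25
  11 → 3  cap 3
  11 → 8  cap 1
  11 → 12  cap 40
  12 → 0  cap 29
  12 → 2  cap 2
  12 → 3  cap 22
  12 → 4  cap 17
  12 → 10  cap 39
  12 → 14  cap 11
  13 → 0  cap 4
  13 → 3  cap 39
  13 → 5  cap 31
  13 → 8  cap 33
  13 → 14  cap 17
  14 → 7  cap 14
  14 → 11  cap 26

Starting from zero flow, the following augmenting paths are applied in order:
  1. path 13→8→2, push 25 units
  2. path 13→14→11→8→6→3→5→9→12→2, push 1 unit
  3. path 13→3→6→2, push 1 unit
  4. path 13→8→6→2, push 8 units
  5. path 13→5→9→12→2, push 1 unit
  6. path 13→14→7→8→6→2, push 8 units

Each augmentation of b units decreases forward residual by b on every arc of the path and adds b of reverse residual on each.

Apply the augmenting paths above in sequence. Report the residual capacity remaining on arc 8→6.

after path 1 (13→8→2, push 25): res(8,6)=30
after path 2 (13→14→11→8→6→3→5→9→12→2, push 1): res(8,6)=29
after path 3 (13→3→6→2, push 1): res(8,6)=29
after path 4 (13→8→6→2, push 8): res(8,6)=21
after path 5 (13→5→9→12→2, push 1): res(8,6)=21
after path 6 (13→14→7→8→6→2, push 8): res(8,6)=13

Residual capacity of (8,6): 13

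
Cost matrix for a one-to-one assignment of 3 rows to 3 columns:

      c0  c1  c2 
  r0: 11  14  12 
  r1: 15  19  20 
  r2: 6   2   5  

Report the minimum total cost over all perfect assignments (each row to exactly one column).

optimal assignment: row0→col2 (cost 12), row1→col0 (cost 15), row2→col1 (cost 2)
total = 12 + 15 + 2 = 29

Minimum assignment cost: 29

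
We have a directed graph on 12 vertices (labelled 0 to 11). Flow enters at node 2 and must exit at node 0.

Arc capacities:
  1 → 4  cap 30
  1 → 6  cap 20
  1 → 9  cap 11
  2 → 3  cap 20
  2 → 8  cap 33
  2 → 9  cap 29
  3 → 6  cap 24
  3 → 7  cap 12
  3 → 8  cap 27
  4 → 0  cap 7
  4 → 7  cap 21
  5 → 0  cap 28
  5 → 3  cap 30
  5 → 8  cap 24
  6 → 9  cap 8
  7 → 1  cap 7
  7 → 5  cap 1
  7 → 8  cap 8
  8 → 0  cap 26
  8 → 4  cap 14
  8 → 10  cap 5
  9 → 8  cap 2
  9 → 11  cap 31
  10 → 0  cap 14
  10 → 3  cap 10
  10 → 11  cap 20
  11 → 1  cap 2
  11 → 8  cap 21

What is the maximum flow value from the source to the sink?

Maximum flow value: 39

augment #1: 2→8→0 bottleneck 26, total now 26
augment #2: 2→8→4→0 bottleneck 7, total now 33
augment #3: 2→3→7→5→0 bottleneck 1, total now 34
augment #4: 2→3→8→10→0 bottleneck 5, total now 39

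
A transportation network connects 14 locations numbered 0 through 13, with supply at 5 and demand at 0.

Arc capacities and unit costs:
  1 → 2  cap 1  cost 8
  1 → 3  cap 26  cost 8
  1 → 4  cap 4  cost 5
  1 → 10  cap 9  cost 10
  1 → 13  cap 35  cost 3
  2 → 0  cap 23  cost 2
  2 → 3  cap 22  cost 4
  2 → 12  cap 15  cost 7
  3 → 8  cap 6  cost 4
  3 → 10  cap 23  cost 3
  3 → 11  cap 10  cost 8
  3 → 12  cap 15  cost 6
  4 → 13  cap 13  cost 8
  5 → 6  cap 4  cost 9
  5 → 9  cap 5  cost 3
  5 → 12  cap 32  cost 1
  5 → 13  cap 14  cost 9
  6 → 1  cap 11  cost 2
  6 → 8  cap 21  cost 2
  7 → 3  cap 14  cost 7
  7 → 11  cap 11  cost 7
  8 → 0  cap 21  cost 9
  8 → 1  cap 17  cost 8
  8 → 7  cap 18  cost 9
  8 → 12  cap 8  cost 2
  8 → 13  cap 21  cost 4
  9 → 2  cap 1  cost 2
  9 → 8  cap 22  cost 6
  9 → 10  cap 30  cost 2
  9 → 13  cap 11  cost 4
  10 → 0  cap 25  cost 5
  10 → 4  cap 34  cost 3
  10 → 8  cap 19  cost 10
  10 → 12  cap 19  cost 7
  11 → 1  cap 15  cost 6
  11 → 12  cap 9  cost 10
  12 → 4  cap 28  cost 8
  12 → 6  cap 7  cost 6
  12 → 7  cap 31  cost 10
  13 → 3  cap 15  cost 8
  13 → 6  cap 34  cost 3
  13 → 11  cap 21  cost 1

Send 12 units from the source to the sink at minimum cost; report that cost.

shortest-cost path #1: 5→9→2→0 push 1 @ unit cost 7 (adds 7)
shortest-cost path #2: 5→9→10→0 push 4 @ unit cost 10 (adds 40)
shortest-cost path #3: 5→12→6→8→0 push 7 @ unit cost 18 (adds 126)
total cost = 173

Minimum cost for 12 units: 173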